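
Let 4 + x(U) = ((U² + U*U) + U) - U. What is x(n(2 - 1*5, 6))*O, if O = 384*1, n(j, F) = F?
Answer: 26112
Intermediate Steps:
O = 384
x(U) = -4 + 2*U² (x(U) = -4 + (((U² + U*U) + U) - U) = -4 + (((U² + U²) + U) - U) = -4 + ((2*U² + U) - U) = -4 + ((U + 2*U²) - U) = -4 + 2*U²)
x(n(2 - 1*5, 6))*O = (-4 + 2*6²)*384 = (-4 + 2*36)*384 = (-4 + 72)*384 = 68*384 = 26112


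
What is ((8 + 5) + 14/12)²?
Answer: 7225/36 ≈ 200.69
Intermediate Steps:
((8 + 5) + 14/12)² = (13 + 14*(1/12))² = (13 + 7/6)² = (85/6)² = 7225/36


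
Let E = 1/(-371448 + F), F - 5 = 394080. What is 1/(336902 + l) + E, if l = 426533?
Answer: 786072/17281878095 ≈ 4.5485e-5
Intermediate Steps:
F = 394085 (F = 5 + 394080 = 394085)
E = 1/22637 (E = 1/(-371448 + 394085) = 1/22637 ≈ 4.4175e-5)
1/(336902 + l) + E = 1/(336902 + 426533) + 1/22637 = 1/763435 + 1/22637 = 786072/17281878095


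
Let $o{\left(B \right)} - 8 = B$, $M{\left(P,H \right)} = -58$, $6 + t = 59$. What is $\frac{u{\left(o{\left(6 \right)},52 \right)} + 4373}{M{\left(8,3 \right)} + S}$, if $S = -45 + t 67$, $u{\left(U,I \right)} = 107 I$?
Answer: $\frac{9937}{3448} \approx 2.882$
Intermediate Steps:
$t = 53$ ($t = -6 + 59 = 53$)
$o{\left(B \right)} = 8 + B$
$S = 3506$ ($S = -45 + 53 \cdot 67 = -45 + 3551 = 3506$)
$\frac{u{\left(o{\left(6 \right)},52 \right)} + 4373}{M{\left(8,3 \right)} + S} = \frac{107 \cdot 52 + 4373}{-58 + 3506} = \frac{5564 + 4373}{3448} = 9937 \cdot \frac{1}{3448} = \frac{9937}{3448}$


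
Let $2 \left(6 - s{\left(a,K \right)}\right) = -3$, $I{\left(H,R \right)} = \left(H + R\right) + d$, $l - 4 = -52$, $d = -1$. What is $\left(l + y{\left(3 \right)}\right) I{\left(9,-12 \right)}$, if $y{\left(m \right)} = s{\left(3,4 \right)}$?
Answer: $162$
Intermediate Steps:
$l = -48$ ($l = 4 - 52 = -48$)
$I{\left(H,R \right)} = -1 + H + R$ ($I{\left(H,R \right)} = \left(H + R\right) - 1 = -1 + H + R$)
$s{\left(a,K \right)} = \frac{15}{2}$ ($s{\left(a,K \right)} = 6 - - \frac{3}{2} = 6 + \frac{3}{2} = \frac{15}{2}$)
$y{\left(m \right)} = \frac{15}{2}$
$\left(l + y{\left(3 \right)}\right) I{\left(9,-12 \right)} = \left(-48 + \frac{15}{2}\right) \left(-1 + 9 - 12\right) = \left(- \frac{81}{2}\right) \left(-4\right) = 162$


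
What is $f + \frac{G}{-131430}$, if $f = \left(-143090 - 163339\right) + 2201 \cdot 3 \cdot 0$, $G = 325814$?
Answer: $- \frac{20137144642}{65715} \approx -3.0643 \cdot 10^{5}$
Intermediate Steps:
$f = -306429$ ($f = -306429 + 2201 \cdot 0 = -306429 + 0 = -306429$)
$f + \frac{G}{-131430} = -306429 + \frac{325814}{-131430} = -306429 + 325814 \left(- \frac{1}{131430}\right) = -306429 - \frac{162907}{65715} = - \frac{20137144642}{65715}$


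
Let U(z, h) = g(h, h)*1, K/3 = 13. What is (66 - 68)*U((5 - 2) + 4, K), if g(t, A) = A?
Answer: -78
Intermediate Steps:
K = 39 (K = 3*13 = 39)
U(z, h) = h (U(z, h) = h*1 = h)
(66 - 68)*U((5 - 2) + 4, K) = (66 - 68)*39 = -2*39 = -78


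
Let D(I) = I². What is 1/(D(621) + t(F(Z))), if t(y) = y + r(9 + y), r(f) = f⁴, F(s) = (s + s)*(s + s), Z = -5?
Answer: 1/141543902 ≈ 7.0649e-9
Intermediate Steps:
F(s) = 4*s² (F(s) = (2*s)*(2*s) = 4*s²)
t(y) = y + (9 + y)⁴
1/(D(621) + t(F(Z))) = 1/(621² + (4*(-5)² + (9 + 4*(-5)²)⁴)) = 1/(385641 + (4*25 + (9 + 4*25)⁴)) = 1/(385641 + (100 + (9 + 100)⁴)) = 1/(385641 + (100 + 109⁴)) = 1/(385641 + (100 + 141158161)) = 1/(385641 + 141158261) = 1/141543902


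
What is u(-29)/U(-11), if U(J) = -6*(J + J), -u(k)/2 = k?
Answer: 29/66 ≈ 0.43939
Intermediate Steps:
u(k) = -2*k
U(J) = -12*J
u(-29)/U(-11) = (-2*(-29))/((-12*(-11))) = 58/132 = 58*(1/132) = 29/66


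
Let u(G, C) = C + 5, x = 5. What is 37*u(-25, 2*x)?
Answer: 555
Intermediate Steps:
u(G, C) = 5 + C
37*u(-25, 2*x) = 37*(5 + 2*5) = 37*(5 + 10) = 37*15 = 555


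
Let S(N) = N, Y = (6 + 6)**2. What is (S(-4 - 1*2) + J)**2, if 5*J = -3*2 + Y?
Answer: 11664/25 ≈ 466.56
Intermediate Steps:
Y = 144 (Y = 12**2 = 144)
J = 138/5 (J = (-3*2 + 144)/5 = (-6 + 144)/5 = (1/5)*138 = 138/5 ≈ 27.600)
(S(-4 - 1*2) + J)**2 = ((-4 - 1*2) + 138/5)**2 = ((-4 - 2) + 138/5)**2 = (-6 + 138/5)**2 = (108/5)**2 = 11664/25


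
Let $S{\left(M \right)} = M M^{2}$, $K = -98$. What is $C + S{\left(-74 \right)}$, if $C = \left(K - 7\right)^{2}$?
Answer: $-394199$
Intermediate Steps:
$S{\left(M \right)} = M^{3}$
$C = 11025$ ($C = \left(-98 - 7\right)^{2} = \left(-105\right)^{2} = 11025$)
$C + S{\left(-74 \right)} = 11025 + \left(-74\right)^{3} = 11025 - 405224 = -394199$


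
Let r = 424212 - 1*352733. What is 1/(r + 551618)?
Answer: 1/623097 ≈ 1.6049e-6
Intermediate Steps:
r = 71479 (r = 424212 - 352733 = 71479)
1/(r + 551618) = 1/(71479 + 551618) = 1/623097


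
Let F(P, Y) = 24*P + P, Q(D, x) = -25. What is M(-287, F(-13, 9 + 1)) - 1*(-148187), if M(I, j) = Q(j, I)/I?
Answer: 42529694/287 ≈ 1.4819e+5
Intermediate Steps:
F(P, Y) = 25*P
M(I, j) = -25/I
M(-287, F(-13, 9 + 1)) - 1*(-148187) = -25/(-287) - 1*(-148187) = -25*(-1/287) + 148187 = 25/287 + 148187 = 42529694/287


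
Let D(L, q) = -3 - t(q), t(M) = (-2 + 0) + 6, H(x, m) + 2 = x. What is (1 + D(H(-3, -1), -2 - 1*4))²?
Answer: 36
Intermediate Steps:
H(x, m) = -2 + x
t(M) = 4 (t(M) = -2 + 6 = 4)
D(L, q) = -7 (D(L, q) = -3 - 1*4 = -3 - 4 = -7)
(1 + D(H(-3, -1), -2 - 1*4))² = (1 - 7)² = (-6)² = 36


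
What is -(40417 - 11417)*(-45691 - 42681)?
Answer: 2562788000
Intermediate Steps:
-(40417 - 11417)*(-45691 - 42681) = -29000*(-88372) = -1*(-2562788000) = 2562788000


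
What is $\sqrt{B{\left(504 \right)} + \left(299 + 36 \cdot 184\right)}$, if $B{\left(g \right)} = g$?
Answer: $\sqrt{7427} \approx 86.18$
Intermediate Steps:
$\sqrt{B{\left(504 \right)} + \left(299 + 36 \cdot 184\right)} = \sqrt{504 + \left(299 + 36 \cdot 184\right)} = \sqrt{504 + \left(299 + 6624\right)} = \sqrt{504 + 6923} = \sqrt{7427}$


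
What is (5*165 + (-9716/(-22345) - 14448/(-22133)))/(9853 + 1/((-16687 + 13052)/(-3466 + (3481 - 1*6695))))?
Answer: 297016896816751/3543272304540295 ≈ 0.083826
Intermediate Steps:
(5*165 + (-9716/(-22345) - 14448/(-22133)))/(9853 + 1/((-16687 + 13052)/(-3466 + (3481 - 1*6695)))) = (825 + (-9716*(-1/22345) - 14448*(-1/22133)))/(9853 + 1/(-3635/(-3466 + (3481 - 6695)))) = (825 + (9716/22345 + 14448/22133))/(9853 + 1/(-3635/(-3466 - 3214))) = (825 + 537884788/494561885)/(9853 + 1/(-3635/(-6680))) = 408551439913/(494561885*(9853 + 1/(-3635*(-1/6680)))) = 408551439913/(494561885*(9853 + 1/(727/1336))) = 408551439913/(494561885*(9853 + 1336/727)) = 408551439913/(494561885*(7164467/727)) = (408551439913/494561885)*(727/7164467) = 297016896816751/3543272304540295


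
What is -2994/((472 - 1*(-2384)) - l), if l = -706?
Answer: -1497/1781 ≈ -0.84054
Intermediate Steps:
-2994/((472 - 1*(-2384)) - l) = -2994/((472 - 1*(-2384)) - 1*(-706)) = -2994/((472 + 2384) + 706) = -2994/(2856 + 706) = -2994/3562 = -2994*1/3562 = -1497/1781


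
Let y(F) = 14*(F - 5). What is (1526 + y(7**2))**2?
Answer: 4588164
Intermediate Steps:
y(F) = -70 + 14*F (y(F) = 14*(-5 + F) = -70 + 14*F)
(1526 + y(7**2))**2 = (1526 + (-70 + 14*7**2))**2 = (1526 + (-70 + 14*49))**2 = (1526 + (-70 + 686))**2 = (1526 + 616)**2 = 2142**2 = 4588164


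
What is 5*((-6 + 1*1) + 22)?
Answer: 85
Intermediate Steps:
5*((-6 + 1*1) + 22) = 5*((-6 + 1) + 22) = 5*(-5 + 22) = 5*17 = 85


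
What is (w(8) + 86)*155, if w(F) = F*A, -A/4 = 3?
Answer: -1550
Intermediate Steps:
A = -12 (A = -4*3 = -12)
w(F) = -12*F (w(F) = F*(-12) = -12*F)
(w(8) + 86)*155 = (-12*8 + 86)*155 = (-96 + 86)*155 = -10*155 = -1550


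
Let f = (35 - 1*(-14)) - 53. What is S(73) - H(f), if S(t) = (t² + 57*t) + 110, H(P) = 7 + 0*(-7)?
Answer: 9593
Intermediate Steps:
f = -4 (f = (35 + 14) - 53 = 49 - 53 = -4)
H(P) = 7 (H(P) = 7 + 0 = 7)
S(t) = 110 + t² + 57*t
S(73) - H(f) = (110 + 73² + 57*73) - 1*7 = (110 + 5329 + 4161) - 7 = 9600 - 7 = 9593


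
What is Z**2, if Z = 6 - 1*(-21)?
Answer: 729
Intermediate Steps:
Z = 27 (Z = 6 + 21 = 27)
Z**2 = 27**2 = 729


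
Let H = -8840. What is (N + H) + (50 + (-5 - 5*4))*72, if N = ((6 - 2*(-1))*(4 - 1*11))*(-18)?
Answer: -6032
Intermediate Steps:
N = 1008 (N = ((6 + 2)*(4 - 11))*(-18) = (8*(-7))*(-18) = -56*(-18) = 1008)
(N + H) + (50 + (-5 - 5*4))*72 = (1008 - 8840) + (50 + (-5 - 5*4))*72 = -7832 + (50 + (-5 - 20))*72 = -7832 + (50 - 25)*72 = -7832 + 25*72 = -7832 + 1800 = -6032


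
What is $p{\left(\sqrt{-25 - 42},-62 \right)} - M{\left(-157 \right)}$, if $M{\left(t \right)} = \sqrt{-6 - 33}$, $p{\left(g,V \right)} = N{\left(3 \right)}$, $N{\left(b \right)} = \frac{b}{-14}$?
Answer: $- \frac{3}{14} - i \sqrt{39} \approx -0.21429 - 6.245 i$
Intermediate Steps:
$N{\left(b \right)} = - \frac{b}{14}$ ($N{\left(b \right)} = b \left(- \frac{1}{14}\right) = - \frac{b}{14}$)
$p{\left(g,V \right)} = - \frac{3}{14}$ ($p{\left(g,V \right)} = \left(- \frac{1}{14}\right) 3 = - \frac{3}{14}$)
$M{\left(t \right)} = i \sqrt{39}$ ($M{\left(t \right)} = \sqrt{-39} = i \sqrt{39}$)
$p{\left(\sqrt{-25 - 42},-62 \right)} - M{\left(-157 \right)} = - \frac{3}{14} - i \sqrt{39}$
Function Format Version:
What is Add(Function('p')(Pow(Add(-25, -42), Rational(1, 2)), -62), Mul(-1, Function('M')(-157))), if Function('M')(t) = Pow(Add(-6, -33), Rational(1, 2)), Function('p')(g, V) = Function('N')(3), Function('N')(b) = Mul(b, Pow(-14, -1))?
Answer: Add(Rational(-3, 14), Mul(-1, I, Pow(39, Rational(1, 2)))) ≈ Add(-0.21429, Mul(-6.2450, I))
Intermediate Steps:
Function('N')(b) = Mul(Rational(-1, 14), b) (Function('N')(b) = Mul(b, Rational(-1, 14)) = Mul(Rational(-1, 14), b))
Function('p')(g, V) = Rational(-3, 14) (Function('p')(g, V) = Mul(Rational(-1, 14), 3) = Rational(-3, 14))
Function('M')(t) = Mul(I, Pow(39, Rational(1, 2))) (Function('M')(t) = Pow(-39, Rational(1, 2)) = Mul(I, Pow(39, Rational(1, 2))))
Add(Function('p')(Pow(Add(-25, -42), Rational(1, 2)), -62), Mul(-1, Function('M')(-157))) = Add(Rational(-3, 14), Mul(-1, Mul(I, Pow(39, Rational(1, 2))))) = Add(Rational(-3, 14), Mul(-1, I, Pow(39, Rational(1, 2))))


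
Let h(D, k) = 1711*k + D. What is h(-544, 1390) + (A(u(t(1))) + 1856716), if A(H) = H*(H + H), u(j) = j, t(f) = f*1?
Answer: 4234464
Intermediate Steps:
t(f) = f
A(H) = 2*H**2 (A(H) = H*(2*H) = 2*H**2)
h(D, k) = D + 1711*k
h(-544, 1390) + (A(u(t(1))) + 1856716) = (-544 + 1711*1390) + (2*1**2 + 1856716) = (-544 + 2378290) + (2*1 + 1856716) = 2377746 + (2 + 1856716) = 2377746 + 1856718 = 4234464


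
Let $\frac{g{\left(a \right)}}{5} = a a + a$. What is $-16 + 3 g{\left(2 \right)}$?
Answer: $74$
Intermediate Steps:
$g{\left(a \right)} = 5 a + 5 a^{2}$ ($g{\left(a \right)} = 5 \left(a a + a\right) = 5 \left(a^{2} + a\right) = 5 \left(a + a^{2}\right) = 5 a + 5 a^{2}$)
$-16 + 3 g{\left(2 \right)} = -16 + 3 \cdot 5 \cdot 2 \left(1 + 2\right) = -16 + 3 \cdot 5 \cdot 2 \cdot 3 = -16 + 3 \cdot 30 = -16 + 90 = 74$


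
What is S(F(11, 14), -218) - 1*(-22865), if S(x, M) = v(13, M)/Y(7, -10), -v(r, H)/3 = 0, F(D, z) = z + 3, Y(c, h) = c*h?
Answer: 22865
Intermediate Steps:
F(D, z) = 3 + z
v(r, H) = 0 (v(r, H) = -3*0 = 0)
S(x, M) = 0 (S(x, M) = 0/((7*(-10))) = 0/(-70) = 0*(-1/70) = 0)
S(F(11, 14), -218) - 1*(-22865) = 0 - 1*(-22865) = 0 + 22865 = 22865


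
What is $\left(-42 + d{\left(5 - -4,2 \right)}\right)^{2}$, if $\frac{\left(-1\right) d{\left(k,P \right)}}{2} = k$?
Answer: $3600$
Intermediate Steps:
$d{\left(k,P \right)} = - 2 k$
$\left(-42 + d{\left(5 - -4,2 \right)}\right)^{2} = \left(-42 - 2 \left(5 - -4\right)\right)^{2} = \left(-42 - 2 \left(5 + 4\right)\right)^{2} = \left(-42 - 18\right)^{2} = \left(-60\right)^{2} = 3600$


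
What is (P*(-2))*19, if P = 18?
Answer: -684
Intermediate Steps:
(P*(-2))*19 = (18*(-2))*19 = -36*19 = -684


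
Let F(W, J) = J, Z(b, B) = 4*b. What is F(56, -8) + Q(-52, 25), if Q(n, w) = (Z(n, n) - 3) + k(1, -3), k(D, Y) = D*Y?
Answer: -222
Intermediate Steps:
Q(n, w) = -6 + 4*n (Q(n, w) = (4*n - 3) + 1*(-3) = (-3 + 4*n) - 3 = -6 + 4*n)
F(56, -8) + Q(-52, 25) = -8 + (-6 + 4*(-52)) = -8 + (-6 - 208) = -8 - 214 = -222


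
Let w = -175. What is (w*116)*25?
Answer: -507500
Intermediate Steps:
(w*116)*25 = -175*116*25 = -20300*25 = -507500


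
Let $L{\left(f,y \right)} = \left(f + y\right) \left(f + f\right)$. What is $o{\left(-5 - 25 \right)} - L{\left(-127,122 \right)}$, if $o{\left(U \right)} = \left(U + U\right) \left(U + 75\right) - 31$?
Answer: $-4001$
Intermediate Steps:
$L{\left(f,y \right)} = 2 f \left(f + y\right)$ ($L{\left(f,y \right)} = \left(f + y\right) 2 f = 2 f \left(f + y\right)$)
$o{\left(U \right)} = -31 + 2 U \left(75 + U\right)$ ($o{\left(U \right)} = 2 U \left(75 + U\right) - 31 = -31 + 2 U \left(75 + U\right)$)
$o{\left(-5 - 25 \right)} - L{\left(-127,122 \right)} = \left(-31 + 2 \left(-5 - 25\right)^{2} + 150 \left(-5 - 25\right)\right) - 2 \left(-127\right) \left(-127 + 122\right) = \left(-31 + 2 \left(-5 - 25\right)^{2} + 150 \left(-5 - 25\right)\right) - 2 \left(-127\right) \left(-5\right) = \left(-31 + 2 \left(-30\right)^{2} + 150 \left(-30\right)\right) - 1270 = \left(-31 + 2 \cdot 900 - 4500\right) - 1270 = \left(-31 + 1800 - 4500\right) - 1270 = -2731 - 1270 = -4001$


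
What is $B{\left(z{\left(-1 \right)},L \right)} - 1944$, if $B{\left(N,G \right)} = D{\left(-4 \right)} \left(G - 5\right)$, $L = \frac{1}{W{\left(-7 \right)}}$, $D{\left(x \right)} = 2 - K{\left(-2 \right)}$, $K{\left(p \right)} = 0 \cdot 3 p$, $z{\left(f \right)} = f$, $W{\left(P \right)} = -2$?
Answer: $-1955$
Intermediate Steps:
$K{\left(p \right)} = 0$ ($K{\left(p \right)} = 0 p = 0$)
$D{\left(x \right)} = 2$ ($D{\left(x \right)} = 2 - 0 = 2 + 0 = 2$)
$L = - \frac{1}{2}$ ($L = \frac{1}{-2} = - \frac{1}{2} \approx -0.5$)
$B{\left(N,G \right)} = -10 + 2 G$ ($B{\left(N,G \right)} = 2 \left(G - 5\right) = 2 \left(-5 + G\right) = -10 + 2 G$)
$B{\left(z{\left(-1 \right)},L \right)} - 1944 = \left(-10 + 2 \left(- \frac{1}{2}\right)\right) - 1944 = \left(-10 - 1\right) - 1944 = -11 - 1944 = -1955$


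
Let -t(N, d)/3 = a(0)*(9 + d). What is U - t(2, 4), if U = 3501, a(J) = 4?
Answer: 3657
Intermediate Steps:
t(N, d) = -108 - 12*d (t(N, d) = -12*(9 + d) = -3*(36 + 4*d) = -108 - 12*d)
U - t(2, 4) = 3501 - (-108 - 12*4) = 3501 - (-108 - 48) = 3501 - 1*(-156) = 3501 + 156 = 3657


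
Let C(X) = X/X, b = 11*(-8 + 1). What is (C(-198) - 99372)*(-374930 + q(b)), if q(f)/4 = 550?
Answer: 37038552830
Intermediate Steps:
b = -77 (b = 11*(-7) = -77)
q(f) = 2200 (q(f) = 4*550 = 2200)
C(X) = 1
(C(-198) - 99372)*(-374930 + q(b)) = (1 - 99372)*(-374930 + 2200) = -99371*(-372730) = 37038552830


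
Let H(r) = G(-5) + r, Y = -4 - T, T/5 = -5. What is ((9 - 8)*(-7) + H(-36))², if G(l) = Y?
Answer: 484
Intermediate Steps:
T = -25 (T = 5*(-5) = -25)
Y = 21 (Y = -4 - 1*(-25) = -4 + 25 = 21)
G(l) = 21
H(r) = 21 + r
((9 - 8)*(-7) + H(-36))² = ((9 - 8)*(-7) + (21 - 36))² = (1*(-7) - 15)² = (-7 - 15)² = (-22)² = 484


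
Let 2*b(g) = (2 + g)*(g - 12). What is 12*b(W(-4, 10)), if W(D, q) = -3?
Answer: 90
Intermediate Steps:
b(g) = (-12 + g)*(2 + g)/2 (b(g) = ((2 + g)*(g - 12))/2 = ((2 + g)*(-12 + g))/2 = ((-12 + g)*(2 + g))/2 = (-12 + g)*(2 + g)/2)
12*b(W(-4, 10)) = 12*(-12 + (½)*(-3)² - 5*(-3)) = 12*(-12 + (½)*9 + 15) = 12*(-12 + 9/2 + 15) = 12*(15/2) = 90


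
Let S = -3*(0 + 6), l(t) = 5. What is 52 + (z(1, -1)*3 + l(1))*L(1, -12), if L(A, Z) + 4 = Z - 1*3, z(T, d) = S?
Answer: 983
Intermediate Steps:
S = -18 (S = -3*6 = -18)
z(T, d) = -18
L(A, Z) = -7 + Z (L(A, Z) = -4 + (Z - 1*3) = -4 + (Z - 3) = -4 + (-3 + Z) = -7 + Z)
52 + (z(1, -1)*3 + l(1))*L(1, -12) = 52 + (-18*3 + 5)*(-7 - 12) = 52 + (-54 + 5)*(-19) = 52 - 49*(-19) = 52 + 931 = 983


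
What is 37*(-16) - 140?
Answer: -732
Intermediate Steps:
37*(-16) - 140 = -592 - 140 = -732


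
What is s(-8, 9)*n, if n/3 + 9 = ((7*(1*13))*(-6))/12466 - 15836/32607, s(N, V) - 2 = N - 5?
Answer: 21304386158/67746477 ≈ 314.47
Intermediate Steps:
s(N, V) = -3 + N (s(N, V) = 2 + (N - 5) = 2 + (-5 + N) = -3 + N)
n = -1936762378/67746477 (n = -27 + 3*(((7*(1*13))*(-6))/12466 - 15836/32607) = -27 + 3*(((7*13)*(-6))*(1/12466) - 15836*1/32607) = -27 + 3*((91*(-6))*(1/12466) - 15836/32607) = -27 + 3*(-546*1/12466 - 15836/32607) = -27 + 3*(-273/6233 - 15836/32607) = -27 + 3*(-107607499/203239431) = -27 - 107607499/67746477 = -1936762378/67746477 ≈ -28.588)
s(-8, 9)*n = (-3 - 8)*(-1936762378/67746477) = -11*(-1936762378/67746477) = 21304386158/67746477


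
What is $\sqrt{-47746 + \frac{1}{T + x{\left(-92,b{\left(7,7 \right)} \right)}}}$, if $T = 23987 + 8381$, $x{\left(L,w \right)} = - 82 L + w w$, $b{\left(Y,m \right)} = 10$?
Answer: $\frac{i \sqrt{19109860748853}}{20006} \approx 218.51 i$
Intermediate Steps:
$x{\left(L,w \right)} = w^{2} - 82 L$ ($x{\left(L,w \right)} = - 82 L + w^{2} = w^{2} - 82 L$)
$T = 32368$
$\sqrt{-47746 + \frac{1}{T + x{\left(-92,b{\left(7,7 \right)} \right)}}} = \sqrt{-47746 + \frac{1}{32368 + \left(10^{2} - -7544\right)}} = \sqrt{-47746 + \frac{1}{32368 + \left(100 + 7544\right)}} = \sqrt{-47746 + \frac{1}{32368 + 7644}} = \sqrt{-47746 + \frac{1}{40012}} = \sqrt{- \frac{1910412951}{40012}} = \frac{i \sqrt{19109860748853}}{20006}$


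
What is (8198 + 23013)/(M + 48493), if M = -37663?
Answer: 31211/10830 ≈ 2.8819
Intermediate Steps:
(8198 + 23013)/(M + 48493) = (8198 + 23013)/(-37663 + 48493) = 31211/10830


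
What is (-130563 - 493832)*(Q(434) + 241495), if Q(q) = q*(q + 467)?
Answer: -394947944955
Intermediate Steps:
Q(q) = q*(467 + q)
(-130563 - 493832)*(Q(434) + 241495) = (-130563 - 493832)*(434*(467 + 434) + 241495) = -624395*(434*901 + 241495) = -624395*(391034 + 241495) = -624395*632529 = -394947944955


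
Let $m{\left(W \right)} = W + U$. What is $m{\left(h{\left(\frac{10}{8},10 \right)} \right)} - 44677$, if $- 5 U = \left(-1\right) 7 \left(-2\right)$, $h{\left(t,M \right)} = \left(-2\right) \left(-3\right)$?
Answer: $- \frac{223369}{5} \approx -44674.0$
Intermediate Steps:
$h{\left(t,M \right)} = 6$
$U = - \frac{14}{5}$ ($U = - \frac{\left(-1\right) 7 \left(-2\right)}{5} = - \frac{\left(-7\right) \left(-2\right)}{5} = \left(- \frac{1}{5}\right) 14 = - \frac{14}{5} \approx -2.8$)
$m{\left(W \right)} = - \frac{14}{5} + W$ ($m{\left(W \right)} = W - \frac{14}{5} = - \frac{14}{5} + W$)
$m{\left(h{\left(\frac{10}{8},10 \right)} \right)} - 44677 = \left(- \frac{14}{5} + 6\right) - 44677 = \frac{16}{5} - 44677 = - \frac{223369}{5}$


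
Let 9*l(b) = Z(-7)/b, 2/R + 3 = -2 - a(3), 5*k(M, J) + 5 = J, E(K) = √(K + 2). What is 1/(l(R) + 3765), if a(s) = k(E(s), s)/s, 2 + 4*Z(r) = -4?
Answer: 180/677773 ≈ 0.00026558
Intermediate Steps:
E(K) = √(2 + K)
k(M, J) = -1 + J/5
Z(r) = -3/2 (Z(r) = -½ + (¼)*(-4) = -½ - 1 = -3/2)
a(s) = (-1 + s/5)/s
R = -30/73 (R = 2/(-3 + (-2 - (-5 + 3)/(5*3))) = 2/(-3 + (-2 - (-2)/(5*3))) = 2/(-3 + (-2 - 1*(-2/15))) = 2/(-3 + (-2 + 2/15)) = 2/(-3 - 28/15) = 2/(-73/15) = 2*(-15/73) = -30/73 ≈ -0.41096)
l(b) = -1/(6*b) (l(b) = (-3/(2*b))/9 = -1/(6*b))
1/(l(R) + 3765) = 1/(-1/(6*(-30/73)) + 3765) = 1/(-⅙*(-73/30) + 3765) = 1/(73/180 + 3765) = 1/(677773/180) = 180/677773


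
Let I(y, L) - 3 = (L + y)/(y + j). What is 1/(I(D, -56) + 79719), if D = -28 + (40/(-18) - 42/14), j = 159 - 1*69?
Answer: 7/558043 ≈ 1.2544e-5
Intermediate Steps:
j = 90 (j = 159 - 69 = 90)
D = -299/9 (D = -28 + (40*(-1/18) - 42*1/14) = -28 + (-20/9 - 3) = -28 - 47/9 = -299/9 ≈ -33.222)
I(y, L) = 3 + (L + y)/(90 + y) (I(y, L) = 3 + (L + y)/(y + 90) = 3 + (L + y)/(90 + y))
1/(I(D, -56) + 79719) = 1/((270 - 56 + 4*(-299/9))/(90 - 299/9) + 79719) = 1/((270 - 56 - 1196/9)/(511/9) + 79719) = 1/((9/511)*(730/9) + 79719) = 1/(10/7 + 79719) = 1/(558043/7) = 7/558043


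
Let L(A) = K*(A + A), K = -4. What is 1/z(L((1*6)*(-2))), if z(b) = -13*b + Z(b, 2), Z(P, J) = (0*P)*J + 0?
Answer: -1/1248 ≈ -0.00080128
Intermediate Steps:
Z(P, J) = 0 (Z(P, J) = 0*J + 0 = 0 + 0 = 0)
L(A) = -8*A (L(A) = -4*(A + A) = -8*A)
z(b) = -13*b (z(b) = -13*b + 0 = -13*b)
1/z(L((1*6)*(-2))) = 1/(-(-104)*(1*6)*(-2)) = 1/(-(-104)*6*(-2)) = 1/(-(-104)*(-12)) = 1/(-13*96) = 1/(-1248) = -1/1248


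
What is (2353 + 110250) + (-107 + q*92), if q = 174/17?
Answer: 1928440/17 ≈ 1.1344e+5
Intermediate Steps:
q = 174/17 (q = 174*(1/17) = 174/17 ≈ 10.235)
(2353 + 110250) + (-107 + q*92) = (2353 + 110250) + (-107 + (174/17)*92) = 112603 + (-107 + 16008/17) = 112603 + 14189/17 = 1928440/17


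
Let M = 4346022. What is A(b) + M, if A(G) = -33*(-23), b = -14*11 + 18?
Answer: 4346781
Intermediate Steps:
b = -136 (b = -154 + 18 = -136)
A(G) = 759
A(b) + M = 759 + 4346022 = 4346781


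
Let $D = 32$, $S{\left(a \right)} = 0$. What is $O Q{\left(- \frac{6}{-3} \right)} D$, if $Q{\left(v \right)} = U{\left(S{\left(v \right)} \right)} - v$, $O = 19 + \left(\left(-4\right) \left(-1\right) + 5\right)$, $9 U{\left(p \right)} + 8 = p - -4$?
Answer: $- \frac{19712}{9} \approx -2190.2$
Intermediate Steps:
$U{\left(p \right)} = - \frac{4}{9} + \frac{p}{9}$ ($U{\left(p \right)} = - \frac{8}{9} + \frac{p - -4}{9} = - \frac{8}{9} + \frac{p + 4}{9} = - \frac{8}{9} + \frac{4 + p}{9} = - \frac{8}{9} + \left(\frac{4}{9} + \frac{p}{9}\right) = - \frac{4}{9} + \frac{p}{9}$)
$O = 28$ ($O = 19 + \left(4 + 5\right) = 19 + 9 = 28$)
$Q{\left(v \right)} = - \frac{4}{9} - v$ ($Q{\left(v \right)} = \left(- \frac{4}{9} + \frac{1}{9} \cdot 0\right) - v = \left(- \frac{4}{9} + 0\right) - v = - \frac{4}{9} - v$)
$O Q{\left(- \frac{6}{-3} \right)} D = 28 \left(- \frac{4}{9} - - \frac{6}{-3}\right) 32 = 28 \left(- \frac{4}{9} - \left(-6\right) \left(- \frac{1}{3}\right)\right) 32 = 28 \left(- \frac{4}{9} - 2\right) 32 = 28 \left(- \frac{22}{9}\right) 32 = \left(- \frac{616}{9}\right) 32 = - \frac{19712}{9}$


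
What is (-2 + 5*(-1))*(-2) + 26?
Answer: 40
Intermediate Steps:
(-2 + 5*(-1))*(-2) + 26 = (-2 - 5)*(-2) + 26 = -7*(-2) + 26 = 14 + 26 = 40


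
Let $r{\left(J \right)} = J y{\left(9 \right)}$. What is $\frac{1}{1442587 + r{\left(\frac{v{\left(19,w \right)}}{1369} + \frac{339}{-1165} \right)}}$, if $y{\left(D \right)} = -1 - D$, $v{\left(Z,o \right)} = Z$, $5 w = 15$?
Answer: $\frac{318977}{460152957411} \approx 6.932 \cdot 10^{-7}$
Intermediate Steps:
$w = 3$ ($w = \frac{1}{5} \cdot 15 = 3$)
$r{\left(J \right)} = - 10 J$ ($r{\left(J \right)} = J \left(-1 - 9\right) = J \left(-10\right) = - 10 J$)
$\frac{1}{1442587 + r{\left(\frac{v{\left(19,w \right)}}{1369} + \frac{339}{-1165} \right)}} = \frac{1}{1442587 - 10 \left(\frac{19}{1369} + \frac{339}{-1165}\right)} = \frac{1}{1442587 - 10 \left(19 \cdot \frac{1}{1369} + 339 \left(- \frac{1}{1165}\right)\right)} = \frac{1}{1442587 - 10 \left(\frac{19}{1369} - \frac{339}{1165}\right)} = \frac{1}{1442587 - - \frac{883912}{318977}} = \frac{1}{1442587 + \frac{883912}{318977}} = \frac{1}{\frac{460152957411}{318977}} = \frac{318977}{460152957411}$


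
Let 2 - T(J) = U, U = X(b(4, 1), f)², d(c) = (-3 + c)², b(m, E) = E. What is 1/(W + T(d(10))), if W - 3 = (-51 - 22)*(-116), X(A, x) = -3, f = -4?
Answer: 1/8464 ≈ 0.00011815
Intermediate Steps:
U = 9 (U = (-3)² = 9)
T(J) = -7 (T(J) = 2 - 1*9 = 2 - 9 = -7)
W = 8471 (W = 3 + (-51 - 22)*(-116) = 3 - 73*(-116) = 3 + 8468 = 8471)
1/(W + T(d(10))) = 1/(8471 - 7) = 1/8464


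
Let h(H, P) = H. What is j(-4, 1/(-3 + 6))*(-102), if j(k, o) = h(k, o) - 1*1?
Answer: 510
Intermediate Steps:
j(k, o) = -1 + k (j(k, o) = k - 1*1 = k - 1 = -1 + k)
j(-4, 1/(-3 + 6))*(-102) = (-1 - 4)*(-102) = -5*(-102) = 510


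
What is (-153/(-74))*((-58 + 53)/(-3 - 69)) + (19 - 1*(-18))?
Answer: 21989/592 ≈ 37.144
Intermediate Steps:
(-153/(-74))*((-58 + 53)/(-3 - 69)) + (19 - 1*(-18)) = (-153*(-1/74))*(-5/(-72)) + (19 + 18) = 153*(-5*(-1/72))/74 + 37 = (153/74)*(5/72) + 37 = 85/592 + 37 = 21989/592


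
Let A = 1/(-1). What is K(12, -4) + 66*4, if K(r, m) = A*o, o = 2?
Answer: 262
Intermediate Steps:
A = -1 (A = 1*(-1) = -1)
K(r, m) = -2 (K(r, m) = -1*2 = -2)
K(12, -4) + 66*4 = -2 + 66*4 = -2 + 264 = 262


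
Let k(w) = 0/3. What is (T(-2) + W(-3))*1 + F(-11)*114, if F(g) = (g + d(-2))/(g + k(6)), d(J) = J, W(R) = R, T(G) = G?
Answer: 1427/11 ≈ 129.73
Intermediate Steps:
k(w) = 0 (k(w) = 0*(⅓) = 0)
F(g) = (-2 + g)/g (F(g) = (g - 2)/(g + 0) = (-2 + g)/g)
(T(-2) + W(-3))*1 + F(-11)*114 = (-2 - 3)*1 + ((-2 - 11)/(-11))*114 = -5*1 - 1/11*(-13)*114 = -5 + (13/11)*114 = -5 + 1482/11 = 1427/11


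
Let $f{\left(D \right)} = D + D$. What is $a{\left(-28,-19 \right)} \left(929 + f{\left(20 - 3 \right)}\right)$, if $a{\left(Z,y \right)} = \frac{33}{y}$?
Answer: $- \frac{31779}{19} \approx -1672.6$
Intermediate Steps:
$f{\left(D \right)} = 2 D$
$a{\left(-28,-19 \right)} \left(929 + f{\left(20 - 3 \right)}\right) = \frac{33}{-19} \left(929 + 2 \left(20 - 3\right)\right) = 33 \left(- \frac{1}{19}\right) \left(929 + 2 \cdot 17\right) = - \frac{33 \left(929 + 34\right)}{19} = \left(- \frac{33}{19}\right) 963 = - \frac{31779}{19}$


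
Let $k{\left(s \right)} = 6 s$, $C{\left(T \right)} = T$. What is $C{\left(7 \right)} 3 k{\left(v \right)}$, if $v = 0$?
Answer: $0$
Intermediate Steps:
$C{\left(7 \right)} 3 k{\left(v \right)} = 7 \cdot 3 \cdot 6 \cdot 0 = 21 \cdot 0 = 0$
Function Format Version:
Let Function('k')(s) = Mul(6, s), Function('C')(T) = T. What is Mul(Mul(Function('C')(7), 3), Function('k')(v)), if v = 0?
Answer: 0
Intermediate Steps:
Mul(Mul(Function('C')(7), 3), Function('k')(v)) = Mul(Mul(7, 3), Mul(6, 0)) = Mul(21, 0) = 0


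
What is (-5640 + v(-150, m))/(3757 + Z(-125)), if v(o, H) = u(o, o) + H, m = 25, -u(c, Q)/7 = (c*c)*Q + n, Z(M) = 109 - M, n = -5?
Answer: 23619420/3991 ≈ 5918.2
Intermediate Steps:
u(c, Q) = 35 - 7*Q*c**2 (u(c, Q) = -7*((c*c)*Q - 5) = -7*(c**2*Q - 5) = -7*(Q*c**2 - 5) = -7*(-5 + Q*c**2) = 35 - 7*Q*c**2)
v(o, H) = 35 + H - 7*o**3 (v(o, H) = (35 - 7*o*o**2) + H = (35 - 7*o**3) + H = 35 + H - 7*o**3)
(-5640 + v(-150, m))/(3757 + Z(-125)) = (-5640 + (35 + 25 - 7*(-150)**3))/(3757 + (109 - 1*(-125))) = (-5640 + (35 + 25 - 7*(-3375000)))/(3757 + (109 + 125)) = (-5640 + (35 + 25 + 23625000))/(3757 + 234) = (-5640 + 23625060)/3991 = 23619420*(1/3991) = 23619420/3991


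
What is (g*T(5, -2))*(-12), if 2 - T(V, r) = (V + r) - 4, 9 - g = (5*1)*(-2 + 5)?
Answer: 216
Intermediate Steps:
g = -6 (g = 9 - 5*1*(-2 + 5) = 9 - 5*3 = 9 - 1*15 = 9 - 15 = -6)
T(V, r) = 6 - V - r (T(V, r) = 2 - ((V + r) - 4) = 2 - (-4 + V + r) = 2 + (4 - V - r) = 6 - V - r)
(g*T(5, -2))*(-12) = -6*(6 - 1*5 - 1*(-2))*(-12) = -6*(6 - 5 + 2)*(-12) = -6*3*(-12) = -18*(-12) = 216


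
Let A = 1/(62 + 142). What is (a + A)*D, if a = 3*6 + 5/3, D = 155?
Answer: 622015/204 ≈ 3049.1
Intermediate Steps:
A = 1/204 ≈ 0.0049020
a = 59/3 (a = 18 + 5*(⅓) = 18 + 5/3 = 59/3 ≈ 19.667)
(a + A)*D = (59/3 + 1/204)*155 = (4013/204)*155 = 622015/204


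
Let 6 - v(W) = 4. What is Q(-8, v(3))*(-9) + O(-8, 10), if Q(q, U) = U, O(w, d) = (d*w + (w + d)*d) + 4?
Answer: -74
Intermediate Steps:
O(w, d) = 4 + d*w + d*(d + w) (O(w, d) = (d*w + (d + w)*d) + 4 = (d*w + d*(d + w)) + 4 = 4 + d*w + d*(d + w))
v(W) = 2 (v(W) = 6 - 1*4 = 6 - 4 = 2)
Q(-8, v(3))*(-9) + O(-8, 10) = 2*(-9) + (4 + 10² + 2*10*(-8)) = -18 + (4 + 100 - 160) = -18 - 56 = -74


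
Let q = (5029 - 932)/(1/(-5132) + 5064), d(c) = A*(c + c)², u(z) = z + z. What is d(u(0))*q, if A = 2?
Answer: 0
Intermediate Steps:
u(z) = 2*z
d(c) = 8*c² (d(c) = 2*(c + c)² = 2*(2*c)² = 2*(4*c²) = 8*c²)
q = 21025804/25988447 (q = 4097/(-1/5132 + 5064) = 4097/(25988447/5132) = 4097*(5132/25988447) = 21025804/25988447 ≈ 0.80904)
d(u(0))*q = (8*(2*0)²)*(21025804/25988447) = (8*0²)*(21025804/25988447) = (8*0)*(21025804/25988447) = 0*(21025804/25988447) = 0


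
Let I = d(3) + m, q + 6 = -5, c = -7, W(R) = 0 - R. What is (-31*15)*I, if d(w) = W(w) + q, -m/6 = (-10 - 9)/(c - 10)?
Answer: 163680/17 ≈ 9628.2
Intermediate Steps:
W(R) = -R
q = -11 (q = -6 - 5 = -11)
m = -114/17 (m = -6*(-10 - 9)/(-7 - 10) = -(-114)/(-17) = -(-114)*(-1)/17 = -6*19/17 = -114/17 ≈ -6.7059)
d(w) = -11 - w (d(w) = -w - 11 = -11 - w)
I = -352/17 (I = (-11 - 1*3) - 114/17 = (-11 - 3) - 114/17 = -14 - 114/17 = -352/17 ≈ -20.706)
(-31*15)*I = -31*15*(-352/17) = -465*(-352/17) = 163680/17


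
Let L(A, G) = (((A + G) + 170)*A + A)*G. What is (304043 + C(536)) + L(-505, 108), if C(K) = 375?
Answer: 12630458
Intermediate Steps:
L(A, G) = G*(A + A*(170 + A + G)) (L(A, G) = ((170 + A + G)*A + A)*G = (A*(170 + A + G) + A)*G = (A + A*(170 + A + G))*G = G*(A + A*(170 + A + G)))
(304043 + C(536)) + L(-505, 108) = (304043 + 375) - 505*108*(171 - 505 + 108) = 304418 - 505*108*(-226) = 304418 + 12326040 = 12630458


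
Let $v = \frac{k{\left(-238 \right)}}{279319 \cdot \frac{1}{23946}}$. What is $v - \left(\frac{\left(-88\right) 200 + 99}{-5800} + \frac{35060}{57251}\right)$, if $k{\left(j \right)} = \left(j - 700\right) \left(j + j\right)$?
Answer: $\frac{3549871675945446831}{92749494000200} \approx 38274.0$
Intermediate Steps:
$k{\left(j \right)} = 2 j \left(-700 + j\right)$ ($k{\left(j \right)} = \left(-700 + j\right) 2 j = 2 j \left(-700 + j\right)$)
$v = \frac{10691601648}{279319}$ ($v = \frac{2 \left(-238\right) \left(-700 - 238\right)}{279319 \cdot \frac{1}{23946}} = \frac{2 \left(-238\right) \left(-938\right)}{279319 \cdot \frac{1}{23946}} = \frac{446488}{\frac{279319}{23946}} = 446488 \cdot \frac{23946}{279319} = \frac{10691601648}{279319} \approx 38277.0$)
$v - \left(\frac{\left(-88\right) 200 + 99}{-5800} + \frac{35060}{57251}\right) = \frac{10691601648}{279319} - \left(\frac{\left(-88\right) 200 + 99}{-5800} + \frac{35060}{57251}\right) = \frac{10691601648}{279319} - \left(\left(-17600 + 99\right) \left(- \frac{1}{5800}\right) + 35060 \cdot \frac{1}{57251}\right) = \frac{10691601648}{279319} - \left(\left(-17501\right) \left(- \frac{1}{5800}\right) + \frac{35060}{57251}\right) = \frac{10691601648}{279319} - \left(\frac{17501}{5800} + \frac{35060}{57251}\right) = \frac{10691601648}{279319} - \frac{1205297751}{332055800} = \frac{3549871675945446831}{92749494000200}$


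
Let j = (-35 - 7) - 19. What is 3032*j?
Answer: -184952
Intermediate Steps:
j = -61 (j = -42 - 19 = -61)
3032*j = 3032*(-61) = -184952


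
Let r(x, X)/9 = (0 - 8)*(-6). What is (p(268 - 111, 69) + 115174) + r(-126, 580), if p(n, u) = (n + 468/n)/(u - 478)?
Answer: 7423382961/64213 ≈ 1.1561e+5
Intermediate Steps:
r(x, X) = 432 (r(x, X) = 9*((0 - 8)*(-6)) = 9*(-8*(-6)) = 9*48 = 432)
p(n, u) = (n + 468/n)/(-478 + u)
(p(268 - 111, 69) + 115174) + r(-126, 580) = ((468 + (268 - 111)**2)/((268 - 111)*(-478 + 69)) + 115174) + 432 = ((468 + 157**2)/(157*(-409)) + 115174) + 432 = ((1/157)*(-1/409)*(468 + 24649) + 115174) + 432 = ((1/157)*(-1/409)*25117 + 115174) + 432 = (-25117/64213 + 115174) + 432 = 7395642945/64213 + 432 = 7423382961/64213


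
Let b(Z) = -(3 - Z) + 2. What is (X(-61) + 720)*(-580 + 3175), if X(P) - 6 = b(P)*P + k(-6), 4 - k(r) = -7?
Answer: 11726805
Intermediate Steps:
k(r) = 11 (k(r) = 4 - 1*(-7) = 4 + 7 = 11)
b(Z) = -1 + Z (b(Z) = (-3 + Z) + 2 = -1 + Z)
X(P) = 17 + P*(-1 + P) (X(P) = 6 + ((-1 + P)*P + 11) = 6 + (P*(-1 + P) + 11) = 6 + (11 + P*(-1 + P)) = 17 + P*(-1 + P))
(X(-61) + 720)*(-580 + 3175) = ((17 - 61*(-1 - 61)) + 720)*(-580 + 3175) = ((17 - 61*(-62)) + 720)*2595 = ((17 + 3782) + 720)*2595 = (3799 + 720)*2595 = 4519*2595 = 11726805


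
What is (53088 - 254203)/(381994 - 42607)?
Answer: -6935/11703 ≈ -0.59258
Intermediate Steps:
(53088 - 254203)/(381994 - 42607) = -201115/339387 = -201115*1/339387 = -6935/11703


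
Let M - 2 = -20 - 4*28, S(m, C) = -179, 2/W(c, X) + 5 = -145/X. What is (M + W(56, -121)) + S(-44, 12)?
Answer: -71191/230 ≈ -309.53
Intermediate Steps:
W(c, X) = 2/(-5 - 145/X)
M = -130 (M = 2 + (-20 - 4*28) = 2 + (-20 - 112) = 2 - 132 = -130)
(M + W(56, -121)) + S(-44, 12) = (-130 - 2*(-121)/(145 + 5*(-121))) - 179 = (-130 - 2*(-121)/(145 - 605)) - 179 = (-130 - 2*(-121)/(-460)) - 179 = (-130 - 2*(-121)*(-1/460)) - 179 = (-130 - 121/230) - 179 = -30021/230 - 179 = -71191/230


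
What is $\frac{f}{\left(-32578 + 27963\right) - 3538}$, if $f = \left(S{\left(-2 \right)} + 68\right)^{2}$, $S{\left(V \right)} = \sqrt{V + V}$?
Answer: $- \frac{4620}{8153} - \frac{272 i}{8153} \approx -0.56666 - 0.033362 i$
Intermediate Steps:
$S{\left(V \right)} = \sqrt{2} \sqrt{V}$ ($S{\left(V \right)} = \sqrt{2 V} = \sqrt{2} \sqrt{V}$)
$f = \left(68 + 2 i\right)^{2}$ ($f = \left(\sqrt{2} \sqrt{-2} + 68\right)^{2} = \left(\sqrt{2} i \sqrt{2} + 68\right)^{2} = \left(2 i + 68\right)^{2} = \left(68 + 2 i\right)^{2} \approx 4620.0 + 272.0 i$)
$\frac{f}{\left(-32578 + 27963\right) - 3538} = \frac{4620 + 272 i}{\left(-32578 + 27963\right) - 3538} = \frac{4620 + 272 i}{-4615 - 3538} = \frac{4620 + 272 i}{-8153} = \left(4620 + 272 i\right) \left(- \frac{1}{8153}\right) = - \frac{4620}{8153} - \frac{272 i}{8153}$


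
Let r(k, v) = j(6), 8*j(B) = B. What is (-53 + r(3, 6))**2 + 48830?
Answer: 824961/16 ≈ 51560.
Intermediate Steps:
j(B) = B/8
r(k, v) = 3/4 (r(k, v) = (1/8)*6 = 3/4)
(-53 + r(3, 6))**2 + 48830 = (-53 + 3/4)**2 + 48830 = (-209/4)**2 + 48830 = 43681/16 + 48830 = 824961/16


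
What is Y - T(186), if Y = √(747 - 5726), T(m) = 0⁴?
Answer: I*√4979 ≈ 70.562*I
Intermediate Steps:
T(m) = 0
Y = I*√4979 (Y = √(-4979) = I*√4979 ≈ 70.562*I)
Y - T(186) = I*√4979 - 1*0 = I*√4979 + 0 = I*√4979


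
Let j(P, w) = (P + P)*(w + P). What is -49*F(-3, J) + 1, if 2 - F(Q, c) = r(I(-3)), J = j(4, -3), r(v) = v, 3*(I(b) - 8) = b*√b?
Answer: 295 - 49*I*√3 ≈ 295.0 - 84.87*I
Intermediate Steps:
j(P, w) = 2*P*(P + w) (j(P, w) = (2*P)*(P + w) = 2*P*(P + w))
I(b) = 8 + b^(3/2)/3 (I(b) = 8 + (b*√b)/3 = 8 + b^(3/2)/3)
J = 8 (J = 2*4*(4 - 3) = 2*4*1 = 8)
F(Q, c) = -6 + I*√3 (F(Q, c) = 2 - (8 + (-3)^(3/2)/3) = 2 - (8 + (-3*I*√3)/3) = 2 - (8 - I*√3) = 2 + (-8 + I*√3) = -6 + I*√3)
-49*F(-3, J) + 1 = -49*(-6 + I*√3) + 1 = (294 - 49*I*√3) + 1 = 295 - 49*I*√3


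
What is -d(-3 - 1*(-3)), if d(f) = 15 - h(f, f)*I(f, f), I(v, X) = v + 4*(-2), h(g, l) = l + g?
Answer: -15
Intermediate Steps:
h(g, l) = g + l
I(v, X) = -8 + v (I(v, X) = v - 8 = -8 + v)
d(f) = 15 - 2*f*(-8 + f) (d(f) = 15 - (f + f)*(-8 + f) = 15 - 2*f*(-8 + f))
-d(-3 - 1*(-3)) = -(15 - 2*(-3 - 1*(-3))*(-8 + (-3 - 1*(-3)))) = -(15 - 2*(-3 + 3)*(-8 + (-3 + 3))) = -(15 - 2*0*(-8 + 0)) = -(15 - 2*0*(-8)) = -(15 + 0) = -1*15 = -15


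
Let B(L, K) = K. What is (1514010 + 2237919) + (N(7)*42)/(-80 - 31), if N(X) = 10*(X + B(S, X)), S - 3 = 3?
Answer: 138819413/37 ≈ 3.7519e+6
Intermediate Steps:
S = 6 (S = 3 + 3 = 6)
N(X) = 20*X (N(X) = 10*(X + X) = 10*(2*X) = 20*X)
(1514010 + 2237919) + (N(7)*42)/(-80 - 31) = (1514010 + 2237919) + ((20*7)*42)/(-80 - 31) = 3751929 + (140*42)/(-111) = 3751929 + 5880*(-1/111) = 3751929 - 1960/37 = 138819413/37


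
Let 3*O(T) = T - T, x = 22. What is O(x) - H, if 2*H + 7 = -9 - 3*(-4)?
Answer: 2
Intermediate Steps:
H = -2 (H = -7/2 + (-9 - 3*(-4))/2 = -7/2 + (-9 + 12)/2 = -7/2 + (1/2)*3 = -7/2 + 3/2 = -2)
O(T) = 0 (O(T) = (T - T)/3 = (1/3)*0 = 0)
O(x) - H = 0 - 1*(-2) = 0 + 2 = 2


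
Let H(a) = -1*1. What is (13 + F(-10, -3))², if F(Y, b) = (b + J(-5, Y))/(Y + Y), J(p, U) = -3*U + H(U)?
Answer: 13689/100 ≈ 136.89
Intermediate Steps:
H(a) = -1
J(p, U) = -1 - 3*U (J(p, U) = -3*U - 1 = -1 - 3*U)
F(Y, b) = (-1 + b - 3*Y)/(2*Y) (F(Y, b) = (b + (-1 - 3*Y))/(Y + Y) = (-1 + b - 3*Y)/((2*Y)) = (-1 + b - 3*Y)*(1/(2*Y)) = (-1 + b - 3*Y)/(2*Y))
(13 + F(-10, -3))² = (13 + (½)*(-1 - 3 - 3*(-10))/(-10))² = (13 + (½)*(-⅒)*(-1 - 3 + 30))² = (13 + (½)*(-⅒)*26)² = (13 - 13/10)² = (117/10)² = 13689/100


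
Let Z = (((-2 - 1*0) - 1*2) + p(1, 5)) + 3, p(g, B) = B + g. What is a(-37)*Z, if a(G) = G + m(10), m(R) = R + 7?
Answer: -100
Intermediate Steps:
m(R) = 7 + R
a(G) = 17 + G (a(G) = G + (7 + 10) = G + 17 = 17 + G)
Z = 5 (Z = (((-2 - 1*0) - 1*2) + (5 + 1)) + 3 = (((-2 + 0) - 2) + 6) + 3 = ((-2 - 2) + 6) + 3 = (-4 + 6) + 3 = 2 + 3 = 5)
a(-37)*Z = (17 - 37)*5 = -20*5 = -100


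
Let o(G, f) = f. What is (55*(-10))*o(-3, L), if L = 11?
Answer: -6050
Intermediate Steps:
(55*(-10))*o(-3, L) = (55*(-10))*11 = -550*11 = -6050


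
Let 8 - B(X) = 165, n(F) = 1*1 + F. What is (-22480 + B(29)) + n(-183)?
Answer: -22819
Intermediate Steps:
n(F) = 1 + F
B(X) = -157 (B(X) = 8 - 1*165 = 8 - 165 = -157)
(-22480 + B(29)) + n(-183) = (-22480 - 157) + (1 - 183) = -22637 - 182 = -22819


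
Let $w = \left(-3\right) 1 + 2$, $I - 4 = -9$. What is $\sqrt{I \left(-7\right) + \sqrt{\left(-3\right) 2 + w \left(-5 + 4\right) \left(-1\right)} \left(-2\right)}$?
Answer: $\sqrt{35 - 2 i \sqrt{7}} \approx 5.9329 - 0.44595 i$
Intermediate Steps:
$I = -5$ ($I = 4 - 9 = -5$)
$w = -1$ ($w = -3 + 2 = -1$)
$\sqrt{I \left(-7\right) + \sqrt{\left(-3\right) 2 + w \left(-5 + 4\right) \left(-1\right)} \left(-2\right)} = \sqrt{\left(-5\right) \left(-7\right) + \sqrt{\left(-3\right) 2 + - (-5 + 4) \left(-1\right)} \left(-2\right)} = \sqrt{35 + \sqrt{-6 + \left(-1\right) \left(-1\right) \left(-1\right)} \left(-2\right)} = \sqrt{35 + \sqrt{-6 + 1 \left(-1\right)} \left(-2\right)} = \sqrt{35 + \sqrt{-6 - 1} \left(-2\right)} = \sqrt{35 + \sqrt{-7} \left(-2\right)} = \sqrt{35 + i \sqrt{7} \left(-2\right)} = \sqrt{35 - 2 i \sqrt{7}}$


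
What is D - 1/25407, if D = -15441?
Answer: -392309488/25407 ≈ -15441.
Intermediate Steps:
D - 1/25407 = -15441 - 1/25407 = -392309488/25407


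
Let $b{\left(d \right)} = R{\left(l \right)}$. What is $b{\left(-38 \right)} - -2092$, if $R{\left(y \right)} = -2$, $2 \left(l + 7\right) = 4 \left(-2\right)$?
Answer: $2090$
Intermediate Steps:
$l = -11$ ($l = -7 + \frac{4 \left(-2\right)}{2} = -7 + \frac{1}{2} \left(-8\right) = -7 - 4 = -11$)
$b{\left(d \right)} = -2$
$b{\left(-38 \right)} - -2092 = -2 - -2092 = -2 + 2092 = 2090$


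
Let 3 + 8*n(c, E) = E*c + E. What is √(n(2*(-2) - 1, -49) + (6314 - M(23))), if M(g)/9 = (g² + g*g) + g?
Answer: I*√54254/4 ≈ 58.231*I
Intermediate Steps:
M(g) = 9*g + 18*g² (M(g) = 9*((g² + g*g) + g) = 9*((g² + g²) + g) = 9*(2*g² + g) = 9*(g + 2*g²) = 9*g + 18*g²)
n(c, E) = -3/8 + E/8 + E*c/8 (n(c, E) = -3/8 + (E*c + E)/8 = -3/8 + (E + E*c)/8 = -3/8 + (E/8 + E*c/8) = -3/8 + E/8 + E*c/8)
√(n(2*(-2) - 1, -49) + (6314 - M(23))) = √((-3/8 + (⅛)*(-49) + (⅛)*(-49)*(2*(-2) - 1)) + (6314 - 9*23*(1 + 2*23))) = √((-3/8 - 49/8 + (⅛)*(-49)*(-4 - 1)) + (6314 - 9*23*(1 + 46))) = √((-3/8 - 49/8 + (⅛)*(-49)*(-5)) + (6314 - 9*23*47)) = √((-3/8 - 49/8 + 245/8) + (6314 - 1*9729)) = √(193/8 + (6314 - 9729)) = √(193/8 - 3415) = √(-27127/8) = I*√54254/4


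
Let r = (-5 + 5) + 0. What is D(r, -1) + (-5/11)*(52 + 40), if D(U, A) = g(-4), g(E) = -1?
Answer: -471/11 ≈ -42.818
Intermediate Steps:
r = 0 (r = 0 + 0 = 0)
D(U, A) = -1
D(r, -1) + (-5/11)*(52 + 40) = -1 + (-5/11)*(52 + 40) = -1 + ((1/11)*(-5))*92 = -1 - 5/11*92 = -1 - 460/11 = -471/11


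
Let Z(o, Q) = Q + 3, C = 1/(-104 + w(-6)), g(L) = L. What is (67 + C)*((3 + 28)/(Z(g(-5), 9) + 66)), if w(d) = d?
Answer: 228439/8580 ≈ 26.625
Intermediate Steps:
C = -1/110 (C = 1/(-104 - 6) = 1/(-110) = -1/110 ≈ -0.0090909)
Z(o, Q) = 3 + Q
(67 + C)*((3 + 28)/(Z(g(-5), 9) + 66)) = (67 - 1/110)*((3 + 28)/((3 + 9) + 66)) = 7369*(31/(12 + 66))/110 = 7369*(31/78)/110 = 7369*(31*(1/78))/110 = (7369/110)*(31/78) = 228439/8580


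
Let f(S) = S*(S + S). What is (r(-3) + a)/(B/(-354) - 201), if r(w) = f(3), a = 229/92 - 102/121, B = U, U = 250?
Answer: -38710077/397434664 ≈ -0.097400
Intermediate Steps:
B = 250
a = 18325/11132 (a = 229*(1/92) - 102*1/121 = 229/92 - 102/121 = 18325/11132 ≈ 1.6462)
f(S) = 2*S² (f(S) = S*(2*S) = 2*S²)
r(w) = 18 (r(w) = 2*3² = 2*9 = 18)
(r(-3) + a)/(B/(-354) - 201) = (18 + 18325/11132)/(250/(-354) - 201) = 218701/(11132*(250*(-1/354) - 201)) = 218701/(11132*(-125/177 - 201)) = 218701/(11132*(-35702/177)) = (218701/11132)*(-177/35702) = -38710077/397434664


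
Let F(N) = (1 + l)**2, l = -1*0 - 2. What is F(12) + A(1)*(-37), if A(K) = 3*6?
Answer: -665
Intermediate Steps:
l = -2 (l = 0 - 2 = -2)
F(N) = 1 (F(N) = (1 - 2)**2 = (-1)**2 = 1)
A(K) = 18
F(12) + A(1)*(-37) = 1 + 18*(-37) = 1 - 666 = -665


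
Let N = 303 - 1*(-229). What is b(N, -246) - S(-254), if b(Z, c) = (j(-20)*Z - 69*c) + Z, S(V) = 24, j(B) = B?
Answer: 6842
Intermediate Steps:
N = 532 (N = 303 + 229 = 532)
b(Z, c) = -69*c - 19*Z (b(Z, c) = (-20*Z - 69*c) + Z = (-69*c - 20*Z) + Z = -69*c - 19*Z)
b(N, -246) - S(-254) = (-69*(-246) - 19*532) - 1*24 = (16974 - 10108) - 24 = 6866 - 24 = 6842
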